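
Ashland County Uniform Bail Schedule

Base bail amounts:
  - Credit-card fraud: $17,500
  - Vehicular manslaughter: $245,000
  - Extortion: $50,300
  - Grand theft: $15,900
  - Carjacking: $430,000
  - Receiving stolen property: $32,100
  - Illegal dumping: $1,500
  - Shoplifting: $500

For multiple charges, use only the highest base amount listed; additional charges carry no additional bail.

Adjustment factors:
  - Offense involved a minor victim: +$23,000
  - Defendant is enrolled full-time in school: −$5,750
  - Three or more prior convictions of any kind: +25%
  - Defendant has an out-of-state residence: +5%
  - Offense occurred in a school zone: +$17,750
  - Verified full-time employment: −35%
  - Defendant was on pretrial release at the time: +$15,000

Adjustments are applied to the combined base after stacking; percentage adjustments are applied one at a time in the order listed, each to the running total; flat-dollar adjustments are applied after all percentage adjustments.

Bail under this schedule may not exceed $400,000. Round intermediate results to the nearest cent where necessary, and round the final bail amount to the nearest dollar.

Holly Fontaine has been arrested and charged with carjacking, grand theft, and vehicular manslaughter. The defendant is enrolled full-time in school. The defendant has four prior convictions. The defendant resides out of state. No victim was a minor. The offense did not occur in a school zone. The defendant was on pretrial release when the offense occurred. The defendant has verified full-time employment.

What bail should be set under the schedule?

$376,094

Base amounts from the schedule: carjacking $430,000; grand theft $15,900; vehicular manslaughter $245,000.
Stacking rule: use the highest base only. Highest is carjacking at $430,000. Combined base = $430,000.
Three or more prior convictions of any kind (+25%): $430,000 × 1.25 = $537,500.
Defendant has an out-of-state residence (+5%): $537,500 × 1.05 = $564,375.
Verified full-time employment (−35%): $564,375 × 0.65 = $366,843.75.
Defendant is enrolled full-time in school (−$5,750 flat): $366,843.75 − $5,750 = $361,093.75.
Defendant was on pretrial release at the time (+$15,000 flat): $361,093.75 + $15,000 = $376,093.75.
$376,093.75 is within the $400,000 maximum.
Rounded to the nearest dollar: $376,094.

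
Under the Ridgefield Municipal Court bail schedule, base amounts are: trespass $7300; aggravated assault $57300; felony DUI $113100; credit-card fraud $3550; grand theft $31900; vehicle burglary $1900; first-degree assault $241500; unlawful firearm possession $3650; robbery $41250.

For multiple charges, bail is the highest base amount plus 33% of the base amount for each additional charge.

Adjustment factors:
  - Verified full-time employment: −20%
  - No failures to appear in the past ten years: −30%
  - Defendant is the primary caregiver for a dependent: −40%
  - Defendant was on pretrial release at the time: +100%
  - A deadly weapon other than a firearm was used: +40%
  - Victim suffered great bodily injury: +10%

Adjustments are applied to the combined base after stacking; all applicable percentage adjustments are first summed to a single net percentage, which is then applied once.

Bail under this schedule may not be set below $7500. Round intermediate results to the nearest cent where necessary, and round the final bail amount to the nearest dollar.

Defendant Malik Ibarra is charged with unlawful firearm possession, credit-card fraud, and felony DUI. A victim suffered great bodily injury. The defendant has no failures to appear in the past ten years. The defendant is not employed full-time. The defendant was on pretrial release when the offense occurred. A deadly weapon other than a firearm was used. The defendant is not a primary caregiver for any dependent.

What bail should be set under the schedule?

Base amounts from the schedule: unlawful firearm possession $3650; credit-card fraud $3550; felony DUI $113100.
Stacking rule: highest base plus 33% of each additional charge. Highest is felony DUI at $113100. Additional: $3650 × 33% = $1204.50; $3550 × 33% = $1171.50. Combined base = $113100 + $2376 = $115476.
Net percentage adjustment: −30% +100% +40% +10% = +120%. $115476 × 2.2 = $254047.20.
$254047.20 is at or above the $7500 minimum.
Rounded to the nearest dollar: $254047.

$254047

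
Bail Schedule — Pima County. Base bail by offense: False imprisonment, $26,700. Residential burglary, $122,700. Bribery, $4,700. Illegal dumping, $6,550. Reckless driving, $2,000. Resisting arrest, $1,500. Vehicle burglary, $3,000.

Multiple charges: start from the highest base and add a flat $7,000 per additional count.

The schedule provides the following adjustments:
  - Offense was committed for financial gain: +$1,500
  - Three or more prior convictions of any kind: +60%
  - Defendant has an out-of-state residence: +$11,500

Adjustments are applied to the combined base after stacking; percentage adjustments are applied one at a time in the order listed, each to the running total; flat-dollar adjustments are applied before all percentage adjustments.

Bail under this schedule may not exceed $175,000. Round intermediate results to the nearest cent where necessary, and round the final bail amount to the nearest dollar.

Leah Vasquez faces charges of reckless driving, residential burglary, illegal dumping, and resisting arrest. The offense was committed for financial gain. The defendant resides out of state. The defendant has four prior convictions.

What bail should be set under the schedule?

Base amounts from the schedule: reckless driving $2,000; residential burglary $122,700; illegal dumping $6,550; resisting arrest $1,500.
Stacking rule: highest base plus $7,000 per additional charge. Highest is residential burglary at $122,700; 3 additional charges → +$21,000. Combined base = $143,700.
Offense was committed for financial gain (+$1,500 flat): $143,700 + $1,500 = $145,200.
Defendant has an out-of-state residence (+$11,500 flat): $145,200 + $11,500 = $156,700.
Three or more prior convictions of any kind (+60%): $156,700 × 1.6 = $250,720.
Result $250,720 exceeds the maximum of $175,000; bail is capped at $175,000.

$175,000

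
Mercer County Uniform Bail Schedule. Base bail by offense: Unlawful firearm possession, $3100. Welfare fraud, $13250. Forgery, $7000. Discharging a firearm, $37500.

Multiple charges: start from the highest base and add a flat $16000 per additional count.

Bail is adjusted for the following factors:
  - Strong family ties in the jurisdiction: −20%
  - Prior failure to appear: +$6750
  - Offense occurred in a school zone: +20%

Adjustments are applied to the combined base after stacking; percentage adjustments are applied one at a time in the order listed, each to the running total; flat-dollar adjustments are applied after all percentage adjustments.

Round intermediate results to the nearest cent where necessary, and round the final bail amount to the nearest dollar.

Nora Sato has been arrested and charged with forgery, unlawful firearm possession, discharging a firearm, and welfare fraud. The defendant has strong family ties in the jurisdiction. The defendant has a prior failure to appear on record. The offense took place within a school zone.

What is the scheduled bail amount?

Base amounts from the schedule: forgery $7000; unlawful firearm possession $3100; discharging a firearm $37500; welfare fraud $13250.
Stacking rule: highest base plus $16000 per additional charge. Highest is discharging a firearm at $37500; 3 additional charges → +$48000. Combined base = $85500.
Strong family ties in the jurisdiction (−20%): $85500 × 0.8 = $68400.
Offense occurred in a school zone (+20%): $68400 × 1.2 = $82080.
Prior failure to appear (+$6750 flat): $82080 + $6750 = $88830.

$88830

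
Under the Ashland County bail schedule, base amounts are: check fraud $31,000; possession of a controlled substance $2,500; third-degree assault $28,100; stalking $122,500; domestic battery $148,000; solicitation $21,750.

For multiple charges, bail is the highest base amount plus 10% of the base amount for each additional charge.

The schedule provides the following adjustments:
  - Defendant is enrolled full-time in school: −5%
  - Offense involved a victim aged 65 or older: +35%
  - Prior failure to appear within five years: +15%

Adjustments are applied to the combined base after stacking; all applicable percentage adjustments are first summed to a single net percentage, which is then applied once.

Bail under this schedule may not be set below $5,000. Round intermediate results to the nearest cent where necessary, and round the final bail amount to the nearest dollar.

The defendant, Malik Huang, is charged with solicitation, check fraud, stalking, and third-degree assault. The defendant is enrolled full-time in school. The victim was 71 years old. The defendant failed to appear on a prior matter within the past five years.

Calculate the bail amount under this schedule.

$189,348

Base amounts from the schedule: solicitation $21,750; check fraud $31,000; stalking $122,500; third-degree assault $28,100.
Stacking rule: highest base plus 10% of each additional charge. Highest is stalking at $122,500. Additional: $21,750 × 10% = $2,175; $31,000 × 10% = $3,100; $28,100 × 10% = $2,810. Combined base = $122,500 + $8,085 = $130,585.
Net percentage adjustment: −5% +35% +15% = +45%. $130,585 × 1.45 = $189,348.25.
$189,348.25 is at or above the $5,000 minimum.
Rounded to the nearest dollar: $189,348.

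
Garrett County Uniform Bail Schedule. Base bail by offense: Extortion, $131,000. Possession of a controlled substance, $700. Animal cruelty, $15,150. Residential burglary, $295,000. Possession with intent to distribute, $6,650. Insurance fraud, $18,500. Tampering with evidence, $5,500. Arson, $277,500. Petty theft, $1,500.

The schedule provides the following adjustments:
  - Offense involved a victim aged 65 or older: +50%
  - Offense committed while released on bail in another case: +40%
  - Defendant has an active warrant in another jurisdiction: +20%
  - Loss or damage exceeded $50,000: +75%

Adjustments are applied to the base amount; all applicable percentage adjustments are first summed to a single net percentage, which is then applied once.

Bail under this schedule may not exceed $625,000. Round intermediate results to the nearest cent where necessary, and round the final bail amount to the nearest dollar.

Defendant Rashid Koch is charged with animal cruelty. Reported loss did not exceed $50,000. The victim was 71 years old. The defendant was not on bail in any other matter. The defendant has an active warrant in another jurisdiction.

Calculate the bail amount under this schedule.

Base amounts from the schedule: animal cruelty $15,150.
Single charge. Combined base = $15,150.
Net percentage adjustment: +50% +20% = +70%. $15,150 × 1.7 = $25,755.
$25,755 is within the $625,000 maximum.

$25,755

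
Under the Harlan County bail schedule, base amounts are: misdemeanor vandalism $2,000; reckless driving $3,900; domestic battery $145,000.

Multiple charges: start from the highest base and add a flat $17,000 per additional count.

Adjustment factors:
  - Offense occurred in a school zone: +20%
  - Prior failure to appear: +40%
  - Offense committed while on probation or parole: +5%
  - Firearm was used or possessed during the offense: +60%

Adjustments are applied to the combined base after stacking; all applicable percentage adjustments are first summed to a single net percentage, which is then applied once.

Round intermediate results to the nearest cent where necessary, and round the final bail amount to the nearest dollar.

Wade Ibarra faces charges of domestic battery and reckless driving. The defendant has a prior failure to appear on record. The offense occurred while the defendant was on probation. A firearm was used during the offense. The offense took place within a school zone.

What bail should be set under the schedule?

$364,500

Base amounts from the schedule: domestic battery $145,000; reckless driving $3,900.
Stacking rule: highest base plus $17,000 per additional charge. Highest is domestic battery at $145,000; 1 additional charge → +$17,000. Combined base = $162,000.
Net percentage adjustment: +20% +40% +5% +60% = +125%. $162,000 × 2.25 = $364,500.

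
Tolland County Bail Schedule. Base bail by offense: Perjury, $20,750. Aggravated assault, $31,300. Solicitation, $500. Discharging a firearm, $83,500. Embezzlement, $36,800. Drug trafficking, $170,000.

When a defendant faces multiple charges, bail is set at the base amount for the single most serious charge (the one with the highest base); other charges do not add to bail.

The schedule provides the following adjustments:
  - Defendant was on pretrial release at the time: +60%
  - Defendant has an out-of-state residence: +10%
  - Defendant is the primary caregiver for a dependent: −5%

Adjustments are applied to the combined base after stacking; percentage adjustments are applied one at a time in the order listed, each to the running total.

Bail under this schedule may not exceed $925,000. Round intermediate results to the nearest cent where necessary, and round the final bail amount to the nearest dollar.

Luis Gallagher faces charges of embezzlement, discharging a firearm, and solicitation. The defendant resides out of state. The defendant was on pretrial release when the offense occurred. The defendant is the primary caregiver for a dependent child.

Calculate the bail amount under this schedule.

$139,612

Base amounts from the schedule: embezzlement $36,800; discharging a firearm $83,500; solicitation $500.
Stacking rule: use the highest base only. Highest is discharging a firearm at $83,500. Combined base = $83,500.
Defendant was on pretrial release at the time (+60%): $83,500 × 1.6 = $133,600.
Defendant has an out-of-state residence (+10%): $133,600 × 1.1 = $146,960.
Defendant is the primary caregiver for a dependent (−5%): $146,960 × 0.95 = $139,612.
$139,612 is within the $925,000 maximum.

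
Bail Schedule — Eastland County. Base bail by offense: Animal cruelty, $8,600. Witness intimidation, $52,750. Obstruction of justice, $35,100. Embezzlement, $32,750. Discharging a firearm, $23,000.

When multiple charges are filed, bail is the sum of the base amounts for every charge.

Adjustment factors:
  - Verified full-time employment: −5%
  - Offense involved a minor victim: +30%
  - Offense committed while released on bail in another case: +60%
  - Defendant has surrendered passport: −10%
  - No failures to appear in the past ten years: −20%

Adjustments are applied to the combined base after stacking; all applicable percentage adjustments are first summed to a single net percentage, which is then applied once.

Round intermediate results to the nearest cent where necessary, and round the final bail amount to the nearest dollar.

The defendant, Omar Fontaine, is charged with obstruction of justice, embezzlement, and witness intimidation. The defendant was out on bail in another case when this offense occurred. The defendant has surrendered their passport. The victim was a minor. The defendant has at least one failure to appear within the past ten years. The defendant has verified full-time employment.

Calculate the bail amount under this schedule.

$211,050

Base amounts from the schedule: obstruction of justice $35,100; embezzlement $32,750; witness intimidation $52,750.
Stacking rule: sum of all bases. $35,100 + $32,750 + $52,750 = $120,600.
Net percentage adjustment: −5% +30% +60% −10% = +75%. $120,600 × 1.75 = $211,050.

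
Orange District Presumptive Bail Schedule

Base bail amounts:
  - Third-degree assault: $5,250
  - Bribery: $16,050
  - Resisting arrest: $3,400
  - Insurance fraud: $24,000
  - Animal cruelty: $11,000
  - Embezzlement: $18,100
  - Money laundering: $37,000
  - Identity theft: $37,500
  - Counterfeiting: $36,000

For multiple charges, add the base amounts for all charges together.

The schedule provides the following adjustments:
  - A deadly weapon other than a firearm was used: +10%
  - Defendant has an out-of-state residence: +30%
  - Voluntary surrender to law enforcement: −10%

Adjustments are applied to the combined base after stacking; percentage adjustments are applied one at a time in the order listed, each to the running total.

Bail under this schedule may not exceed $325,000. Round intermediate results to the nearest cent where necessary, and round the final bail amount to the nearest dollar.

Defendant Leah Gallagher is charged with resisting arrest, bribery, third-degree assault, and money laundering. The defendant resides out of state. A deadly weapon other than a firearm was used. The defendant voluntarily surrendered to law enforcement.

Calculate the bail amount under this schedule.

$79,408

Base amounts from the schedule: resisting arrest $3,400; bribery $16,050; third-degree assault $5,250; money laundering $37,000.
Stacking rule: sum of all bases. $3,400 + $16,050 + $5,250 + $37,000 = $61,700.
A deadly weapon other than a firearm was used (+10%): $61,700 × 1.1 = $67,870.
Defendant has an out-of-state residence (+30%): $67,870 × 1.3 = $88,231.
Voluntary surrender to law enforcement (−10%): $88,231 × 0.9 = $79,407.90.
$79,407.90 is within the $325,000 maximum.
Rounded to the nearest dollar: $79,408.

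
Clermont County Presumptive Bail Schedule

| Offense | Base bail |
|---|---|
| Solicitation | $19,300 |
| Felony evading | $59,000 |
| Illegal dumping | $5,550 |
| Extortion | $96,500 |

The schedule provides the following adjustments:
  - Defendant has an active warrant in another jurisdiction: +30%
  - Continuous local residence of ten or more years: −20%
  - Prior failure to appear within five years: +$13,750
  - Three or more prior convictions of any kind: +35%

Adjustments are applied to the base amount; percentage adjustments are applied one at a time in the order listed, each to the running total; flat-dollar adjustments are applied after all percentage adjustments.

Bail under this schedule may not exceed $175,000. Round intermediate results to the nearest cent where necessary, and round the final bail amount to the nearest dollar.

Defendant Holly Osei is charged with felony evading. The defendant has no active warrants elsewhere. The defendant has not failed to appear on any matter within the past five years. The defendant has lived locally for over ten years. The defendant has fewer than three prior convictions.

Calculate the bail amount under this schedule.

$47,200

Base amounts from the schedule: felony evading $59,000.
Single charge. Combined base = $59,000.
Continuous local residence of ten or more years (−20%): $59,000 × 0.8 = $47,200.
$47,200 is within the $175,000 maximum.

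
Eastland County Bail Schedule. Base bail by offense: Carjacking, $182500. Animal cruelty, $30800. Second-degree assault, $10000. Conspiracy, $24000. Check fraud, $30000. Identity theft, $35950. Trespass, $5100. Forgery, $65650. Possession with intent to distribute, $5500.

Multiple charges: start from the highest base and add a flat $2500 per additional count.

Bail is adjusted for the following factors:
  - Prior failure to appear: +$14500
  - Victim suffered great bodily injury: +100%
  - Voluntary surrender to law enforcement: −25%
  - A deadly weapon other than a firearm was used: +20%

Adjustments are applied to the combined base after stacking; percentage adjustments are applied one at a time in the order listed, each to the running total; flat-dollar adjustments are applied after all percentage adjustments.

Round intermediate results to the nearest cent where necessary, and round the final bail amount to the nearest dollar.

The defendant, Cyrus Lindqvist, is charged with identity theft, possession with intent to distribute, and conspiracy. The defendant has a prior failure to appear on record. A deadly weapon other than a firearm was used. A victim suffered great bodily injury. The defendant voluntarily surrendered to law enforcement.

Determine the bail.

Base amounts from the schedule: identity theft $35950; possession with intent to distribute $5500; conspiracy $24000.
Stacking rule: highest base plus $2500 per additional charge. Highest is identity theft at $35950; 2 additional charges → +$5000. Combined base = $40950.
Victim suffered great bodily injury (+100%): $40950 × 2 = $81900.
Voluntary surrender to law enforcement (−25%): $81900 × 0.75 = $61425.
A deadly weapon other than a firearm was used (+20%): $61425 × 1.2 = $73710.
Prior failure to appear (+$14500 flat): $73710 + $14500 = $88210.

$88210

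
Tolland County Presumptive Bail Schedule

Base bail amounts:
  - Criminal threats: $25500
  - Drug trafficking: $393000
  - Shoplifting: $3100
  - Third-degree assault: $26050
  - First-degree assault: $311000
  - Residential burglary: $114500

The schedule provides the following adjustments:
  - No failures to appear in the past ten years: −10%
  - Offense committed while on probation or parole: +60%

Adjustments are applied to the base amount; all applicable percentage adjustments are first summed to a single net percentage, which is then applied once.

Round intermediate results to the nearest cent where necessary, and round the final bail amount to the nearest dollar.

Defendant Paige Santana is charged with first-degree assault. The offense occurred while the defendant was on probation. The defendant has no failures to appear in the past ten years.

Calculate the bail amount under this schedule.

$466500

Base amounts from the schedule: first-degree assault $311000.
Single charge. Combined base = $311000.
Net percentage adjustment: −10% +60% = +50%. $311000 × 1.5 = $466500.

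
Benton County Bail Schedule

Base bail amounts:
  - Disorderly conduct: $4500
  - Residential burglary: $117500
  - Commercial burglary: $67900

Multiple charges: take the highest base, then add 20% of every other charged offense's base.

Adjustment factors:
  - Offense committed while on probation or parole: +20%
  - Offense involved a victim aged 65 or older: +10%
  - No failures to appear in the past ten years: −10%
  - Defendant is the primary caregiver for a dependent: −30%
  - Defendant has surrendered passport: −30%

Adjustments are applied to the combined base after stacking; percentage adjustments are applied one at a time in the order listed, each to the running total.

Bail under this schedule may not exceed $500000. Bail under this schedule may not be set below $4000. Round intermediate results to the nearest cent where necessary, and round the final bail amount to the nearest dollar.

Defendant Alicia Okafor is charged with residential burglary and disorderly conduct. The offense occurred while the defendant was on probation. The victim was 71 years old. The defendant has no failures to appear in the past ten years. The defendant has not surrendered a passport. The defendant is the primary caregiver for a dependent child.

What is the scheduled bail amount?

$98461

Base amounts from the schedule: residential burglary $117500; disorderly conduct $4500.
Stacking rule: highest base plus 20% of each additional charge. Highest is residential burglary at $117500. Additional: $4500 × 20% = $900. Combined base = $117500 + $900 = $118400.
Offense committed while on probation or parole (+20%): $118400 × 1.2 = $142080.
Offense involved a victim aged 65 or older (+10%): $142080 × 1.1 = $156288.
No failures to appear in the past ten years (−10%): $156288 × 0.9 = $140659.20.
Defendant is the primary caregiver for a dependent (−30%): $140659.20 × 0.7 = $98461.44.
$98461.44 is within the $500000 maximum.
$98461.44 is at or above the $4000 minimum.
Rounded to the nearest dollar: $98461.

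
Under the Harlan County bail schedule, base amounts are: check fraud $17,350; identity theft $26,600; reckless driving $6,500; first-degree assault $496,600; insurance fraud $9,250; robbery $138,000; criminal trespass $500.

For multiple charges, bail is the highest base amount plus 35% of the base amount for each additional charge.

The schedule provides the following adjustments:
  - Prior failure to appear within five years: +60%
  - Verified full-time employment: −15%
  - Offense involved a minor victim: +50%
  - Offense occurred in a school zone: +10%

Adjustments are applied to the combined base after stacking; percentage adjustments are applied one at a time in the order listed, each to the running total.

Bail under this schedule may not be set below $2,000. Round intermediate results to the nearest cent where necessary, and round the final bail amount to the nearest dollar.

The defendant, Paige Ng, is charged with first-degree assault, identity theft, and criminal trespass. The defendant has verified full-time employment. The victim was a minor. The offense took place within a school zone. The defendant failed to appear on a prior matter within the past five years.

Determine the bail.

$1,135,655

Base amounts from the schedule: first-degree assault $496,600; identity theft $26,600; criminal trespass $500.
Stacking rule: highest base plus 35% of each additional charge. Highest is first-degree assault at $496,600. Additional: $26,600 × 35% = $9,310; $500 × 35% = $175. Combined base = $496,600 + $9,485 = $506,085.
Prior failure to appear within five years (+60%): $506,085 × 1.6 = $809,736.
Verified full-time employment (−15%): $809,736 × 0.85 = $688,275.60.
Offense involved a minor victim (+50%): $688,275.60 × 1.5 = $1,032,413.40.
Offense occurred in a school zone (+10%): $1,032,413.40 × 1.1 = $1,135,654.74.
$1,135,654.74 is at or above the $2,000 minimum.
Rounded to the nearest dollar: $1,135,655.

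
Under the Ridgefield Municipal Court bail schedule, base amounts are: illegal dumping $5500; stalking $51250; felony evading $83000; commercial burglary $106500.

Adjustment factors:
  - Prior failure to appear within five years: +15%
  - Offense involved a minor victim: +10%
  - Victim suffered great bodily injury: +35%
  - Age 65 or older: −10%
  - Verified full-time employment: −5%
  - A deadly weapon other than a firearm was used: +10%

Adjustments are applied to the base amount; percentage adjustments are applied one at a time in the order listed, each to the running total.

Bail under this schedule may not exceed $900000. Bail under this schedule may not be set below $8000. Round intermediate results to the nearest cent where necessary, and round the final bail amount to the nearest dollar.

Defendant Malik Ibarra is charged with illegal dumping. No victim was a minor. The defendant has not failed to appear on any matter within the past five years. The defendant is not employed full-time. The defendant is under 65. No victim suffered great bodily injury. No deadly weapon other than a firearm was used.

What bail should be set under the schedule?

Base amounts from the schedule: illegal dumping $5500.
Single charge. Combined base = $5500.
No adjustment factors apply to this defendant.
$5500 is within the $900000 maximum.
Result $5500 is below the minimum of $8000; bail is set at the minimum $8000.

$8000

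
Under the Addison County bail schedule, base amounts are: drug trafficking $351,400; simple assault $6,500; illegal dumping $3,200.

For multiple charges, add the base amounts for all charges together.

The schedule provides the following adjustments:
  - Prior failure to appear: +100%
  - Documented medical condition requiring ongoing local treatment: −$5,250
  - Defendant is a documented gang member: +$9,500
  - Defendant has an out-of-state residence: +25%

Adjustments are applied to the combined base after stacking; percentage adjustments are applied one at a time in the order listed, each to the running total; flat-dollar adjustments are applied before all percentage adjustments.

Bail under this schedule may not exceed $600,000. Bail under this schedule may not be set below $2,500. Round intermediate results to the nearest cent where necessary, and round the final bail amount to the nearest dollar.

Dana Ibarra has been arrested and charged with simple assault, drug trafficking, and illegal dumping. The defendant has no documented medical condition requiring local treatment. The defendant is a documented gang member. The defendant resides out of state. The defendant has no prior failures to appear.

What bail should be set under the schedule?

Base amounts from the schedule: simple assault $6,500; drug trafficking $351,400; illegal dumping $3,200.
Stacking rule: sum of all bases. $6,500 + $351,400 + $3,200 = $361,100.
Defendant is a documented gang member (+$9,500 flat): $361,100 + $9,500 = $370,600.
Defendant has an out-of-state residence (+25%): $370,600 × 1.25 = $463,250.
$463,250 is within the $600,000 maximum.
$463,250 is at or above the $2,500 minimum.

$463,250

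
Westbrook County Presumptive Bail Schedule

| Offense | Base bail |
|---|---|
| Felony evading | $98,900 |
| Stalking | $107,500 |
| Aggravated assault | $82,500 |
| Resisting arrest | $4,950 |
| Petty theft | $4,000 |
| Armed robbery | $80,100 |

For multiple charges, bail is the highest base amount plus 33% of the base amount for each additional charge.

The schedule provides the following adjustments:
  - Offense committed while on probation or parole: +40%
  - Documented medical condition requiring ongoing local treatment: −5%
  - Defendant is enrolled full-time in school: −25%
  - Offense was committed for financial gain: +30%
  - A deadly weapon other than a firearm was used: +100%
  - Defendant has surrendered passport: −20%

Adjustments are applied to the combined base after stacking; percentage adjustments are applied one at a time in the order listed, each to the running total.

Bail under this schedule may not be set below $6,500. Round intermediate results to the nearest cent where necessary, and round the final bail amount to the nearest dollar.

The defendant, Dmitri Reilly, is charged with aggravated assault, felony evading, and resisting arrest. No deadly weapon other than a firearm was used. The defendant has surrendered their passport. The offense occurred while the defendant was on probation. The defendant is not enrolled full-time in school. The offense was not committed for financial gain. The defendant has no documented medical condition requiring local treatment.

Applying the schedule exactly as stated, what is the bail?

$143,090

Base amounts from the schedule: aggravated assault $82,500; felony evading $98,900; resisting arrest $4,950.
Stacking rule: highest base plus 33% of each additional charge. Highest is felony evading at $98,900. Additional: $82,500 × 33% = $27,225; $4,950 × 33% = $1,633.50. Combined base = $98,900 + $28,858.50 = $127,758.50.
Offense committed while on probation or parole (+40%): $127,758.50 × 1.4 = $178,861.90.
Defendant has surrendered passport (−20%): $178,861.90 × 0.8 = $143,089.52.
$143,089.52 is at or above the $6,500 minimum.
Rounded to the nearest dollar: $143,090.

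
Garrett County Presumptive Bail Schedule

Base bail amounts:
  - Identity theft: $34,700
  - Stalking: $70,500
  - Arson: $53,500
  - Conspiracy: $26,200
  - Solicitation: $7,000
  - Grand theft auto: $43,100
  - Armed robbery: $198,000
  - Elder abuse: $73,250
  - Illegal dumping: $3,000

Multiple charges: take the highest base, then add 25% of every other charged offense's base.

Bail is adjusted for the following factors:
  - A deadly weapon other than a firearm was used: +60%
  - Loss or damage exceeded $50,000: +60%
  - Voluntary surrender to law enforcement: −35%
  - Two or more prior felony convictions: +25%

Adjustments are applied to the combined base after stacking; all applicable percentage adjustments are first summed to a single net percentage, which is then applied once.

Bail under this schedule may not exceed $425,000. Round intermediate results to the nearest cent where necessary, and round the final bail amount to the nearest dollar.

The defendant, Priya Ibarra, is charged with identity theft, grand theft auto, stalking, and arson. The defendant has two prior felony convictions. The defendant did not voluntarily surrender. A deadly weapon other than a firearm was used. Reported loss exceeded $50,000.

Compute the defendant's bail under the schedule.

Base amounts from the schedule: identity theft $34,700; grand theft auto $43,100; stalking $70,500; arson $53,500.
Stacking rule: highest base plus 25% of each additional charge. Highest is stalking at $70,500. Additional: $34,700 × 25% = $8,675; $43,100 × 25% = $10,775; $53,500 × 25% = $13,375. Combined base = $70,500 + $32,825 = $103,325.
Net percentage adjustment: +60% +60% +25% = +145%. $103,325 × 2.45 = $253,146.25.
$253,146.25 is within the $425,000 maximum.
Rounded to the nearest dollar: $253,146.

$253,146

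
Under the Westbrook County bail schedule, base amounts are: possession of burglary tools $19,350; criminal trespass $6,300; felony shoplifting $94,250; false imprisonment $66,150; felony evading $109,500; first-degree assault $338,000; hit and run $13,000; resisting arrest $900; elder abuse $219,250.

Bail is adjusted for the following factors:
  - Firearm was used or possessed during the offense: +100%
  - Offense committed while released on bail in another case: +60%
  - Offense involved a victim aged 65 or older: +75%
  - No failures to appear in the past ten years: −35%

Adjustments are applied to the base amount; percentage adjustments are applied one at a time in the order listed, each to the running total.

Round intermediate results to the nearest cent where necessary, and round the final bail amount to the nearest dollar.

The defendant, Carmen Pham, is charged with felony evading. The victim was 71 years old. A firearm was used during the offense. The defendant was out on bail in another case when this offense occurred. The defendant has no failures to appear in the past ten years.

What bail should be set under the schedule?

$398,580

Base amounts from the schedule: felony evading $109,500.
Single charge. Combined base = $109,500.
Firearm was used or possessed during the offense (+100%): $109,500 × 2 = $219,000.
Offense committed while released on bail in another case (+60%): $219,000 × 1.6 = $350,400.
Offense involved a victim aged 65 or older (+75%): $350,400 × 1.75 = $613,200.
No failures to appear in the past ten years (−35%): $613,200 × 0.65 = $398,580.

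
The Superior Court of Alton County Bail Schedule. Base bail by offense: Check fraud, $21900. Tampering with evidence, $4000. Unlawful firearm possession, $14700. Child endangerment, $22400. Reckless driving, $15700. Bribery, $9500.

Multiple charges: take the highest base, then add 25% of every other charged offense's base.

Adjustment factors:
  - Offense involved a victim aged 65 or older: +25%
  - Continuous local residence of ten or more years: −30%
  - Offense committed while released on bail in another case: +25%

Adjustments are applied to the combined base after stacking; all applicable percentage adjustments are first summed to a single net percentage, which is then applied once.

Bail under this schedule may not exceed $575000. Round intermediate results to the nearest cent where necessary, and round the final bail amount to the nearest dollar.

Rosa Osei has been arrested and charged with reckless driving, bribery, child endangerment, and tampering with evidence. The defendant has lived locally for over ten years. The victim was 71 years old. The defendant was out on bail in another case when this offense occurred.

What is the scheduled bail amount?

Base amounts from the schedule: reckless driving $15700; bribery $9500; child endangerment $22400; tampering with evidence $4000.
Stacking rule: highest base plus 25% of each additional charge. Highest is child endangerment at $22400. Additional: $15700 × 25% = $3925; $9500 × 25% = $2375; $4000 × 25% = $1000. Combined base = $22400 + $7300 = $29700.
Net percentage adjustment: +25% −30% +25% = +20%. $29700 × 1.2 = $35640.
$35640 is within the $575000 maximum.

$35640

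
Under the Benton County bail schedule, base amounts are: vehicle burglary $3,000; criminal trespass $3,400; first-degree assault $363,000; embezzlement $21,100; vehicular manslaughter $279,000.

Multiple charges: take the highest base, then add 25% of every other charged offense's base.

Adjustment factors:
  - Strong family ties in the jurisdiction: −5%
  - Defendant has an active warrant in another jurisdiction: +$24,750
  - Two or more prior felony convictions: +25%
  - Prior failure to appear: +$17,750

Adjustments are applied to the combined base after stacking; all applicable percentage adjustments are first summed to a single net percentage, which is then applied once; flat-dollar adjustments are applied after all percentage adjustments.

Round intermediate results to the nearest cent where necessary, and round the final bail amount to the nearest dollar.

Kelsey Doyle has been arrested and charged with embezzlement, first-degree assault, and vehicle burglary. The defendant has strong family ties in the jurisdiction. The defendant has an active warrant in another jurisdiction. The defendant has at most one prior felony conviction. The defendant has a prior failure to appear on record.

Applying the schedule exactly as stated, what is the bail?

Base amounts from the schedule: embezzlement $21,100; first-degree assault $363,000; vehicle burglary $3,000.
Stacking rule: highest base plus 25% of each additional charge. Highest is first-degree assault at $363,000. Additional: $21,100 × 25% = $5,275; $3,000 × 25% = $750. Combined base = $363,000 + $6,025 = $369,025.
Strong family ties in the jurisdiction (−5%): $369,025 × 0.95 = $350,573.75.
Defendant has an active warrant in another jurisdiction (+$24,750 flat): $350,573.75 + $24,750 = $375,323.75.
Prior failure to appear (+$17,750 flat): $375,323.75 + $17,750 = $393,073.75.
Rounded to the nearest dollar: $393,074.

$393,074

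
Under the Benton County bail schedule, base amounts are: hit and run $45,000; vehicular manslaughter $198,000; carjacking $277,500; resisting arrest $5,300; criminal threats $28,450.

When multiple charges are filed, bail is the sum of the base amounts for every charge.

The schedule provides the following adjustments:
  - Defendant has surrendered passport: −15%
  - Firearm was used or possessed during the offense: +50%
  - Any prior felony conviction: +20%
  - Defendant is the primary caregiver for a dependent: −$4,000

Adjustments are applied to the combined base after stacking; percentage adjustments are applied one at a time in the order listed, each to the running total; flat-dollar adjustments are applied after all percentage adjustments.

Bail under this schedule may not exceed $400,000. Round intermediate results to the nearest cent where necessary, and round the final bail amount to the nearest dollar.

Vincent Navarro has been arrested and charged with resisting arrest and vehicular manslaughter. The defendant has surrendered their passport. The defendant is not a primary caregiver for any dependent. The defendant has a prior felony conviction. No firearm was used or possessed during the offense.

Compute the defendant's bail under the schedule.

Base amounts from the schedule: resisting arrest $5,300; vehicular manslaughter $198,000.
Stacking rule: sum of all bases. $5,300 + $198,000 = $203,300.
Defendant has surrendered passport (−15%): $203,300 × 0.85 = $172,805.
Any prior felony conviction (+20%): $172,805 × 1.2 = $207,366.
$207,366 is within the $400,000 maximum.

$207,366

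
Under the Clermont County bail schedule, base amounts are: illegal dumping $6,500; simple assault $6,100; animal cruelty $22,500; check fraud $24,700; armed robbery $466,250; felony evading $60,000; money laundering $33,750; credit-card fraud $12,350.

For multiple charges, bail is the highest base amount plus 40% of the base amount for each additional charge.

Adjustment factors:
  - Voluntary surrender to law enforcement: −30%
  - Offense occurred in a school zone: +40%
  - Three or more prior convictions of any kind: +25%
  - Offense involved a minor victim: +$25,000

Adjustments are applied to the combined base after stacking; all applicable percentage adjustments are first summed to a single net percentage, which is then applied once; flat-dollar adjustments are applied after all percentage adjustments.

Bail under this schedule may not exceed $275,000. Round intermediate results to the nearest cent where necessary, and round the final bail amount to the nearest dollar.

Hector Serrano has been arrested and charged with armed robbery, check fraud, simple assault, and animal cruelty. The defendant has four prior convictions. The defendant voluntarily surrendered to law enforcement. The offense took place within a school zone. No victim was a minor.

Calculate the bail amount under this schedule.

Base amounts from the schedule: armed robbery $466,250; check fraud $24,700; simple assault $6,100; animal cruelty $22,500.
Stacking rule: highest base plus 40% of each additional charge. Highest is armed robbery at $466,250. Additional: $24,700 × 40% = $9,880; $6,100 × 40% = $2,440; $22,500 × 40% = $9,000. Combined base = $466,250 + $21,320 = $487,570.
Net percentage adjustment: −30% +40% +25% = +35%. $487,570 × 1.35 = $658,219.50.
Result $658,219.50 exceeds the maximum of $275,000; bail is capped at $275,000.

$275,000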